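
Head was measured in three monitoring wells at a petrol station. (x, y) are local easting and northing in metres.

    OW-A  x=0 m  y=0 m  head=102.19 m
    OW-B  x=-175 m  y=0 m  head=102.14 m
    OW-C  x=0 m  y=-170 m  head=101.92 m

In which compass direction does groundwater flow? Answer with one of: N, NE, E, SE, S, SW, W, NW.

∂h/∂x = (102.14 − 102.19) / (-175 − 0) = +0.0002857
∂h/∂y = (101.92 − 102.19) / (-170 − 0) = +0.001588
Flow = −∇h = (-0.0002857 east, -0.001588 north), which points south.

S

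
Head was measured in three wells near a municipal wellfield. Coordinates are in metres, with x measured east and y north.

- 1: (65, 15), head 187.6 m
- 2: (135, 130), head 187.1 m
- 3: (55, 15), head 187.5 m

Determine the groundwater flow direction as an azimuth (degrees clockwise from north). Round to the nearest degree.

Differences from 1: to 2 (Δx, Δy, Δh) = (70, 115, -0.5); to 3 = (-10, 0, -0.1).
Determinant of the coordinate differences = 70·0 − (-10)·115 = 1150.
∂h/∂x = [(-0.5)·0 − (-0.1)·115] / 1150 = +0.010000
∂h/∂y = [70·(-0.1) − (-10)·(-0.5)] / 1150 = -0.01043
Flow direction (−∇h) has components (-0.010000 E, +0.01043 N).
Azimuth = atan2(E, N) = atan2(-0.010000, +0.01043) = 316.2° ≈ 316°.

316°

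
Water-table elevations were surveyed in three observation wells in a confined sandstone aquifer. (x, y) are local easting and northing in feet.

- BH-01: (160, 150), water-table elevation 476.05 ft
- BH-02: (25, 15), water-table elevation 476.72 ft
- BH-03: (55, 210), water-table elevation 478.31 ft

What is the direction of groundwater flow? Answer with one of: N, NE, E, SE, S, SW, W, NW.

SE

Differences from BH-01: to BH-02 (Δx, Δy, Δh) = (-135, -135, +0.67); to BH-03 = (-105, 60, +2.26).
Solve a·Δx + b·Δy = Δh: det = (-135)·60 − (-105)·(-135) = -22275.
∂h/∂x = [(+0.67)·60 − (+2.26)·(-135)] / -22275 = -0.01550
∂h/∂y = [(-135)·(+2.26) − (-105)·(+0.67)] / -22275 = +0.01054
Flow = −∇h = (+0.01550 east, -0.01054 north), which points southeast.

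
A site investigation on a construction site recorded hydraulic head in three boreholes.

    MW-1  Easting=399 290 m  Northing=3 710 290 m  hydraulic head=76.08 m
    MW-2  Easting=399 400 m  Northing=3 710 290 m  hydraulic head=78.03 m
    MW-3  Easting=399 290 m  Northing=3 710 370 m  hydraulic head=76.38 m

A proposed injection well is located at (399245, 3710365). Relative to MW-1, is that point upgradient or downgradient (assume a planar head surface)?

∂h/∂x = (78.03 − 76.08) / (399400 − 399290) = +0.01773
∂h/∂y = (76.38 − 76.08) / (3710370 − 3710290) = +0.003750
Head at (399245, 3710365) = 76.08 + (+0.01773)·(-45) + (+0.003750)·(75) = 75.56 m.
That is lower than the 76.08 m at MW-1, so the point is downgradient.

downgradient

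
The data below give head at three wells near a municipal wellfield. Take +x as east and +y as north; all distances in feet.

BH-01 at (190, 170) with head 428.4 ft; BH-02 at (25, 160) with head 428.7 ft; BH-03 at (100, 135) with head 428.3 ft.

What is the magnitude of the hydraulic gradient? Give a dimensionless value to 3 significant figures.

With h = a·x + b·y + c and BH-01 as origin, the differences give:
  (-165)·a + (-10)·b = +0.3
  (-90)·a + (-35)·b = -0.1
Eliminate b (×(-35) and ×(-10), subtract): 4875·a = -11.50 → a = ∂h/∂x = -0.002359
Back-substitute: b = ∂h/∂y = +0.008923.
|∇h| = √(-0.002359² + 0.008923²) = 0.00923

0.00923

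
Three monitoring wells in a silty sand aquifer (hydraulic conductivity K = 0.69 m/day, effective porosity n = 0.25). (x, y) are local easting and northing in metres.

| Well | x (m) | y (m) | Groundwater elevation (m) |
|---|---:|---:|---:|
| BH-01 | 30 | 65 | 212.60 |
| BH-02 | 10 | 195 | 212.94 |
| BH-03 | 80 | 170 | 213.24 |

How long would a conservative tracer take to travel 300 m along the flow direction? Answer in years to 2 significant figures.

46 years

With h = a·x + b·y + c and BH-01 as origin, the differences give:
  (-20)·a + 130·b = +0.34
  50·a + 105·b = +0.64
Eliminate b (×105 and ×130, subtract): -8600·a = -47.500 → a = ∂h/∂x = +0.005523
Back-substitute: b = ∂h/∂y = +0.003465.
|∇h| = √(0.005523² + 0.003465²) = 0.00652
Seepage velocity v = K·i/n = 0.69 × 0.00652 / 0.25 = 0.018 m/day.
t = 300 / 0.018 = 1.667e+04 days = 45.6 years.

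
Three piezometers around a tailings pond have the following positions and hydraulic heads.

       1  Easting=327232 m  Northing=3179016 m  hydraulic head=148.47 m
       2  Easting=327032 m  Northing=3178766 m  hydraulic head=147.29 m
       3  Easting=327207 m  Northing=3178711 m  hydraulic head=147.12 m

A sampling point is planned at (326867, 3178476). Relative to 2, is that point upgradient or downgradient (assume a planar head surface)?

downgradient

With h = a·x + b·y + c and 1 as origin, the differences give:
  (-200)·a + (-250)·b = -1.18
  (-25)·a + (-305)·b = -1.35
Eliminate b (×(-305) and ×(-250), subtract): 54750·a = 22.400 → a = ∂h/∂x = +0.0004091
Back-substitute: b = ∂h/∂y = +0.004393.
Head at (326867, 3178476) = 148.47 + (+0.0004091)·(-365) + (+0.004393)·(-540) = 145.95 m.
That is lower than the 147.29 m at 2, so the point is downgradient.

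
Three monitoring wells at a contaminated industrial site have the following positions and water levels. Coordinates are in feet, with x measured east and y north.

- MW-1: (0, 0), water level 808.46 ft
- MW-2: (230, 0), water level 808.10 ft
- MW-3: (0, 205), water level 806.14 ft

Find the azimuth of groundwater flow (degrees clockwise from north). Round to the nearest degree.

∂h/∂x = (808.10 − 808.46) / (230 − 0) = -0.001565
∂h/∂y = (806.14 − 808.46) / (205 − 0) = -0.01132
Flow direction (−∇h) has components (+0.001565 E, +0.01132 N).
Azimuth = atan2(E, N) = atan2(+0.001565, +0.01132) = 7.9° ≈ 008°.

008°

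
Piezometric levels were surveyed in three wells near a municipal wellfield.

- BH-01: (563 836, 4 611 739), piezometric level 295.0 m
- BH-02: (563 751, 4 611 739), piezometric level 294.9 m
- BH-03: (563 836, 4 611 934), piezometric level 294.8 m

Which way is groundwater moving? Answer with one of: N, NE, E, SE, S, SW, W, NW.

∂h/∂x = (294.9 − 295.0) / (563751 − 563836) = +0.001176
∂h/∂y = (294.8 − 295.0) / (4611934 − 4611739) = -0.001026
Flow = −∇h = (-0.001176 east, +0.001026 north), which points northwest.

NW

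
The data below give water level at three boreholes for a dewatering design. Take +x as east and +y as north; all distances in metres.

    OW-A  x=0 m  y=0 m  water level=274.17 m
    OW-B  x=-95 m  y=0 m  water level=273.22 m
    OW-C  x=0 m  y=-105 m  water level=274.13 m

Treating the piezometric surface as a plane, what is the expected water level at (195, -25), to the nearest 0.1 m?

∂h/∂x = (273.22 − 274.17) / (-95 − 0) = +0.010000
∂h/∂y = (274.13 − 274.17) / (-105 − 0) = +0.0003810
h(195, -25) = 274.17 + (+0.010000)·(195) + (+0.0003810)·(-25) = 274.17 +1.950 -0.010 = 276.110 m.

276.1 m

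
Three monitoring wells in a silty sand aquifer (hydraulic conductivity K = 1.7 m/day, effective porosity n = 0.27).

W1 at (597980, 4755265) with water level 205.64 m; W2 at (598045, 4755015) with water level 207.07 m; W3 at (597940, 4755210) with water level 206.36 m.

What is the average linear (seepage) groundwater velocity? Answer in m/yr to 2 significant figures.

25 m/yr

Three-point gradient (reference W1): Δ to W2 = (65, -250, +1.43), Δ to W3 = (-40, -55, +0.72).
∂h/∂x = -0.007466, ∂h/∂y = -0.007661 (det = -13575).
|∇h| = √(-0.007466² + -0.007661²) = 0.0107
Seepage velocity v = K·i/n = 1.7 × 0.0107 / 0.27 = 0.06737 m/day = 24.61 m/yr.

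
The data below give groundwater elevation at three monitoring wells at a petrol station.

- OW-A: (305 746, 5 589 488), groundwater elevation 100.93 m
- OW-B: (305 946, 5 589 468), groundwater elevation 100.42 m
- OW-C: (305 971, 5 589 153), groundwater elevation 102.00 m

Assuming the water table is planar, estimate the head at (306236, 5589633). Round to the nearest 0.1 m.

98.7 m

Taking OW-A as reference: OW-B−OW-A = (200, -20, -0.51); OW-C−OW-A = (225, -335, +1.07).
Solve a·Δx + b·Δy = Δh: det = 200·(-335) − 225·(-20) = -62500.
∂h/∂x = [(-0.51)·(-335) − (+1.07)·(-20)] / -62500 = -0.003076
∂h/∂y = [200·(+1.07) − 225·(-0.51)] / -62500 = -0.005260
h(306236, 5589633) = 100.93 + (-0.003076)·(490) + (-0.005260)·(145) = 100.93 -1.507 -0.763 = 98.660 m.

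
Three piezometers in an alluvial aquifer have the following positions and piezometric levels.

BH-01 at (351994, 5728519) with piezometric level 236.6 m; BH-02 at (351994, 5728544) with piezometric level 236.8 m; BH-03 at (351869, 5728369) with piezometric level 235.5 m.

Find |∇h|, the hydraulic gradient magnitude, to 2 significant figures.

0.0080

With h = a·x + b·y + c and BH-01 as origin, the differences give:
  0·a + 25·b = +0.2
  (-125)·a + (-150)·b = -1.1
Eliminate b (×(-150) and ×25, subtract): 3125·a = -2.50 → a = ∂h/∂x = -0.0008000
Back-substitute: b = ∂h/∂y = +0.008000.
|∇h| = √(-0.0008000² + 0.008000²) = 0.00804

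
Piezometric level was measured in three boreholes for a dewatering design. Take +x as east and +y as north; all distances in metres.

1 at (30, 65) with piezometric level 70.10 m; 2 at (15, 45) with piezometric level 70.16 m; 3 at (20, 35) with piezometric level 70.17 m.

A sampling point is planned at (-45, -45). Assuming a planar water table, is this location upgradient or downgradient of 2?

Differences from 1: to 2 (Δx, Δy, Δh) = (-15, -20, +0.06); to 3 = (-10, -30, +0.07).
Solve a·Δx + b·Δy = Δh: det = (-15)·(-30) − (-10)·(-20) = 250.
∂h/∂x = [(+0.06)·(-30) − (+0.07)·(-20)] / 250 = -0.001600
∂h/∂y = [(-15)·(+0.07) − (-10)·(+0.06)] / 250 = -0.001800
Head at (-45, -45) = 70.10 + (-0.001600)·(-75) + (-0.001800)·(-110) = 70.42 m.
That is higher than the 70.16 m at 2, so the point is upgradient.

upgradient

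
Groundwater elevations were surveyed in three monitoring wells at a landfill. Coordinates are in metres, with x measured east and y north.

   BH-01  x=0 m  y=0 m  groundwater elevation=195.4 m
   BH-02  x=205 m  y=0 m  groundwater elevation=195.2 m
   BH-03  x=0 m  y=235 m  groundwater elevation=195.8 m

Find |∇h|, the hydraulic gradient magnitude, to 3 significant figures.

0.00196

∂h/∂x = (195.2 − 195.4) / (205 − 0) = -0.0009756
∂h/∂y = (195.8 − 195.4) / (235 − 0) = +0.001702
|∇h| = √(-0.0009756² + 0.001702²) = 0.001962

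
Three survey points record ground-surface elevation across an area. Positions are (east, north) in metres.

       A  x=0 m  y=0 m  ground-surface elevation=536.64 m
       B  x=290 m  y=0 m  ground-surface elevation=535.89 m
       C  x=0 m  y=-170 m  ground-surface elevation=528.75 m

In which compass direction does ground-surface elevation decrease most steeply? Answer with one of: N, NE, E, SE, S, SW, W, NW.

S

∂z/∂x = (535.89 − 536.64) / (290 − 0) = -0.002586
∂z/∂y = (528.75 − 536.64) / (-170 − 0) = +0.04641
Steepest decrease is along −∇f = (+0.002586 E, -0.04641 N) → south.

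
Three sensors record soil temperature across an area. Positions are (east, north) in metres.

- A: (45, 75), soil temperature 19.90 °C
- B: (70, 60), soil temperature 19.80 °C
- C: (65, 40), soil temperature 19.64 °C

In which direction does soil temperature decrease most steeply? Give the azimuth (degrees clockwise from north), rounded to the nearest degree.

185°

With T = a·x + b·y + c and A as origin, the differences give:
  25·a + (-15)·b = -0.10
  20·a + (-35)·b = -0.26
Eliminate b (×(-35) and ×(-15), subtract): -575·a = -0.400 → a = ∂T/∂x = +0.0006957
Back-substitute: b = ∂T/∂y = +0.007826.
Steepest decrease is along −∇f: components (-0.0006957 E, -0.007826 N).
Azimuth = atan2(-0.0006957, -0.007826) = 185.1° ≈ 185°.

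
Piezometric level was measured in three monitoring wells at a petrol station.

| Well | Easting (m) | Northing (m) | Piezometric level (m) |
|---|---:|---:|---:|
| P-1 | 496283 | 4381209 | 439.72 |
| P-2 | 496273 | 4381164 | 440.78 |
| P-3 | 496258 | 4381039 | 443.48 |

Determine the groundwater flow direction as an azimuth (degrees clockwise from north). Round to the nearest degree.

Taking P-1 as reference: P-2−P-1 = (-10, -45, +1.06); P-3−P-1 = (-25, -170, +3.76).
Determinant of the coordinate differences = (-10)·(-170) − (-25)·(-45) = 575.
∂h/∂x = [(+1.06)·(-170) − (+3.76)·(-45)] / 575 = -0.01913
∂h/∂y = [(-10)·(+3.76) − (-25)·(+1.06)] / 575 = -0.01930
Flow direction (−∇h) has components (+0.01913 E, +0.01930 N).
Azimuth = atan2(E, N) = atan2(+0.01913, +0.01930) = 44.7° ≈ 045°.

045°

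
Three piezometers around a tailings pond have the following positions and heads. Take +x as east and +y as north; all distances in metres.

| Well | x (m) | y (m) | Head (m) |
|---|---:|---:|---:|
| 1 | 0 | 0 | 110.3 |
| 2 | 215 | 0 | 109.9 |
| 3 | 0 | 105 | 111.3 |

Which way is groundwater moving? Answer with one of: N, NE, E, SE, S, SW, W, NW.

S

∂h/∂x = (109.9 − 110.3) / (215 − 0) = -0.001860
∂h/∂y = (111.3 − 110.3) / (105 − 0) = +0.009524
Flow = −∇h = (+0.001860 east, -0.009524 north), which points south.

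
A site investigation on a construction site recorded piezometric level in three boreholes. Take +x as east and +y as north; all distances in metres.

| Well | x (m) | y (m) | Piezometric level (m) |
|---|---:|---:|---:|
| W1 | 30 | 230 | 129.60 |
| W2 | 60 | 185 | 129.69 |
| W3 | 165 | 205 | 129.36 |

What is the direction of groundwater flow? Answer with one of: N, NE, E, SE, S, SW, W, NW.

Three-point gradient (reference W1): Δ to W2 = (30, -45, +0.09), Δ to W3 = (135, -25, -0.24).
∂h/∂x = -0.002451, ∂h/∂y = -0.003634 (det = 5325).
Flow = −∇h = (+0.002451 east, +0.003634 north), which points northeast.

NE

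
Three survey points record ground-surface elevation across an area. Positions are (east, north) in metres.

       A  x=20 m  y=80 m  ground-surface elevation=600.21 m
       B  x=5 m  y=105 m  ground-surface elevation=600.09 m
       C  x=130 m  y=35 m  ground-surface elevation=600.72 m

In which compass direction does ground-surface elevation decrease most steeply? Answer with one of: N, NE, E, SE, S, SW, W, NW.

NW

Taking A as reference: B−A = (-15, 25, -0.12); C−A = (110, -45, +0.51).
Solve a·Δx + b·Δy = Δz: det = (-15)·(-45) − 110·25 = -2075.
∂z/∂x = [(-0.12)·(-45) − (+0.51)·25] / -2075 = +0.003542
∂z/∂y = [(-15)·(+0.51) − 110·(-0.12)] / -2075 = -0.002675
Steepest decrease is along −∇f = (-0.003542 E, +0.002675 N) → northwest.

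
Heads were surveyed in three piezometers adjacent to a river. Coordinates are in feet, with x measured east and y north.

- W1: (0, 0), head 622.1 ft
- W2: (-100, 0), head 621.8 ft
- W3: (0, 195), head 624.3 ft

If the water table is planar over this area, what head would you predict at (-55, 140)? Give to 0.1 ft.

∂h/∂x = (621.8 − 622.1) / (-100 − 0) = +0.003000
∂h/∂y = (624.3 − 622.1) / (195 − 0) = +0.01128
h(-55, 140) = 622.1 + (+0.003000)·(-55) + (+0.01128)·(140) = 622.1 -0.165 +1.579 = 623.514 ft.

623.5 ft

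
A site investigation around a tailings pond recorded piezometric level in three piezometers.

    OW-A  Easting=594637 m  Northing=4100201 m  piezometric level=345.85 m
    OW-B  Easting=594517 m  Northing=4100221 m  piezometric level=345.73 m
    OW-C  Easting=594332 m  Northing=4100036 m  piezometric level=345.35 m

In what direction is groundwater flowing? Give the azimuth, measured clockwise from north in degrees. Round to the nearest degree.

232°

Taking OW-A as reference: OW-B−OW-A = (-120, 20, -0.12); OW-C−OW-A = (-305, -165, -0.50).
Solve a·Δx + b·Δy = Δh: det = (-120)·(-165) − (-305)·20 = 25900.
∂h/∂x = [(-0.12)·(-165) − (-0.50)·20] / 25900 = +0.001151
∂h/∂y = [(-120)·(-0.50) − (-305)·(-0.12)] / 25900 = +0.0009035
Flow direction (−∇h) has components (-0.001151 E, -0.0009035 N).
Azimuth = atan2(E, N) = atan2(-0.001151, -0.0009035) = 231.9° ≈ 232°.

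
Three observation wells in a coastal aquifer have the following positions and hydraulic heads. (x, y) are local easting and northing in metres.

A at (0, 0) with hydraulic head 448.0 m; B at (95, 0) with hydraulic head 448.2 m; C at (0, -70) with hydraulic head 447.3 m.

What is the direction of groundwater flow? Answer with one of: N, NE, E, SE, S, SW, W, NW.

S

∂h/∂x = (448.2 − 448.0) / (95 − 0) = +0.002105
∂h/∂y = (447.3 − 448.0) / (-70 − 0) = +0.010000
Flow = −∇h = (-0.002105 east, -0.010000 north), which points south.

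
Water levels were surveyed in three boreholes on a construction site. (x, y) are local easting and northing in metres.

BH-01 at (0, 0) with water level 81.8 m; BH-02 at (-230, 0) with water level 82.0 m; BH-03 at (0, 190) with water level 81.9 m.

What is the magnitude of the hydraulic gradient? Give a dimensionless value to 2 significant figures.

∂h/∂x = (82.0 − 81.8) / (-230 − 0) = -0.0008696
∂h/∂y = (81.9 − 81.8) / (190 − 0) = +0.0005263
|∇h| = √(-0.0008696² + 0.0005263²) = 0.001016

0.0010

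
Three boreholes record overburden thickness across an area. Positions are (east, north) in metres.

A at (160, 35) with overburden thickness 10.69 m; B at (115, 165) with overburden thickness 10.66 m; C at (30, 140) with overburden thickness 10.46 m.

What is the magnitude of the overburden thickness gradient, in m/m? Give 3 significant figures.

0.00226 m/m

Differences from A: to B (Δx, Δy, Δh) = (-45, 130, -0.03); to C = (-130, 105, -0.23).
Determinant of the coordinate differences = (-45)·105 − (-130)·130 = 12175.
∂d/∂x = [(-0.03)·105 − (-0.23)·130] / 12175 = +0.002197
∂d/∂y = [(-45)·(-0.23) − (-130)·(-0.03)] / 12175 = +0.0005298
|∇f| = √(0.002197² + 0.0005298²) = 0.00226 m/m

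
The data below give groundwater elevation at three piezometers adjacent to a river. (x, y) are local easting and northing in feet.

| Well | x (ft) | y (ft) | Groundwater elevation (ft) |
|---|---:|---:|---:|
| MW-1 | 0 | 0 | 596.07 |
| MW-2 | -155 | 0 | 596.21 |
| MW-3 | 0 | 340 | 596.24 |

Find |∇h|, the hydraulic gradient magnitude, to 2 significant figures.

0.0010

∂h/∂x = (596.21 − 596.07) / (-155 − 0) = -0.0009032
∂h/∂y = (596.24 − 596.07) / (340 − 0) = +0.0005000
|∇h| = √(-0.0009032² + 0.0005000²) = 0.001032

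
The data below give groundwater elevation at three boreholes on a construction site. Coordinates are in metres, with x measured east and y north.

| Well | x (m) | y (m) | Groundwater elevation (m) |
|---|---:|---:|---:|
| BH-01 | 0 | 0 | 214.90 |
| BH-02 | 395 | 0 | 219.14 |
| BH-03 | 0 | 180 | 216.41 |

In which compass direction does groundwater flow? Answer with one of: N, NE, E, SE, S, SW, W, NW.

SW

∂h/∂x = (219.14 − 214.90) / (395 − 0) = +0.01073
∂h/∂y = (216.41 − 214.90) / (180 − 0) = +0.008389
Flow = −∇h = (-0.01073 east, -0.008389 north), which points southwest.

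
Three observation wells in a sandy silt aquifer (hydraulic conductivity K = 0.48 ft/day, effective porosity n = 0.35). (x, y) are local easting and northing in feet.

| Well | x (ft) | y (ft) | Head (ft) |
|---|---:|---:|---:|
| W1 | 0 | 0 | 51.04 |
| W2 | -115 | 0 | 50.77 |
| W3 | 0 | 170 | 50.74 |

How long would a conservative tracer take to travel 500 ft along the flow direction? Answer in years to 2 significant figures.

∂h/∂x = (50.77 − 51.04) / (-115 − 0) = +0.002348
∂h/∂y = (50.74 − 51.04) / (170 − 0) = -0.001765
|∇h| = √(0.002348² + -0.001765²) = 0.002937
Seepage velocity v = K·i/n = 0.48 × 0.002937 / 0.35 = 0.004028 ft/day.
t = 500 / 0.004028 = 1.241e+05 days = 340 years.

340 years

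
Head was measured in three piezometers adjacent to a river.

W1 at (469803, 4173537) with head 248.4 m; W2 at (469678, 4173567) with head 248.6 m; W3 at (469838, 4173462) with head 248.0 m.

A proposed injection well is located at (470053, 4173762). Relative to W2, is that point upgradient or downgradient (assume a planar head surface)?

Differences from W1: to W2 (Δx, Δy, Δh) = (-125, 30, +0.2); to W3 = (35, -75, -0.4).
Solve a·Δx + b·Δy = Δh: det = (-125)·(-75) − 35·30 = 8325.
∂h/∂x = [(+0.2)·(-75) − (-0.4)·30] / 8325 = -0.0003604
∂h/∂y = [(-125)·(-0.4) − 35·(+0.2)] / 8325 = +0.005165
Head at (470053, 4173762) = 248.4 + (-0.0003604)·(250) + (+0.005165)·(225) = 249.47 m.
That is higher than the 248.6 m at W2, so the point is upgradient.

upgradient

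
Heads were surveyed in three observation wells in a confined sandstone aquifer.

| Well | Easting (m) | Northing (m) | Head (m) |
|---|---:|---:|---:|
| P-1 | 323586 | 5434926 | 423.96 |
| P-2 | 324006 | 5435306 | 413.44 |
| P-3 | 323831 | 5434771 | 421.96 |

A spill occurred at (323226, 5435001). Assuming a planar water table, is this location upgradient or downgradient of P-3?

upgradient

With h = a·x + b·y + c and P-1 as origin, the differences give:
  420·a + 380·b = -10.52
  245·a + (-155)·b = -2.00
Eliminate b (×(-155) and ×380, subtract): -158200·a = 2390.600 → a = ∂h/∂x = -0.01511
Back-substitute: b = ∂h/∂y = -0.01098.
Head at (323226, 5435001) = 423.96 + (-0.01511)·(-360) + (-0.01098)·(75) = 428.58 m.
That is higher than the 421.96 m at P-3, so the point is upgradient.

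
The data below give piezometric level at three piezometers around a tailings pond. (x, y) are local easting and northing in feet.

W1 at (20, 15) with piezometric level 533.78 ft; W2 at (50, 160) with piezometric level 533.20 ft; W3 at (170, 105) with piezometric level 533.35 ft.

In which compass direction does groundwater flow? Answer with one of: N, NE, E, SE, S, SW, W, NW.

N

Taking W1 as reference: W2−W1 = (30, 145, -0.58); W3−W1 = (150, 90, -0.43).
Solve a·Δx + b·Δy = Δh: det = 30·90 − 150·145 = -19050.
∂h/∂x = [(-0.58)·90 − (-0.43)·145] / -19050 = -0.0005328
∂h/∂y = [30·(-0.43) − 150·(-0.58)] / -19050 = -0.003890
Flow = −∇h = (+0.0005328 east, +0.003890 north), which points north.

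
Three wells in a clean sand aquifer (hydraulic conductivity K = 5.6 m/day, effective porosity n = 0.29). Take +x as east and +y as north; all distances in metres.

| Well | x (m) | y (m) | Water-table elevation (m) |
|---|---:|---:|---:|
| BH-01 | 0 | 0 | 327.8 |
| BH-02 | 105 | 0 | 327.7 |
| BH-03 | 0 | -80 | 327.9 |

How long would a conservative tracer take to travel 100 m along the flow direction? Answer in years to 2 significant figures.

9.0 years

∂h/∂x = (327.7 − 327.8) / (105 − 0) = -0.0009524
∂h/∂y = (327.9 − 327.8) / (-80 − 0) = -0.001250
|∇h| = √(-0.0009524² + -0.001250²) = 0.001571
Seepage velocity v = K·i/n = 5.6 × 0.001571 / 0.29 = 0.03034 m/day.
t = 100 / 0.03034 = 3296 days = 9.02 years.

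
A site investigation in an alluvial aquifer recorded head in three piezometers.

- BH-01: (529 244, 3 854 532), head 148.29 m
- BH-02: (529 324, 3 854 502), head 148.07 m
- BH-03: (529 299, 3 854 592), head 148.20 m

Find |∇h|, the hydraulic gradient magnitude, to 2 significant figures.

Taking BH-01 as reference: BH-02−BH-01 = (80, -30, -0.22); BH-03−BH-01 = (55, 60, -0.09).
Determinant of the coordinate differences = 80·60 − 55·(-30) = 6450.
∂h/∂x = [(-0.22)·60 − (-0.09)·(-30)] / 6450 = -0.002465
∂h/∂y = [80·(-0.09) − 55·(-0.22)] / 6450 = +0.0007597
|∇h| = √(-0.002465² + 0.0007597²) = 0.002579

0.0026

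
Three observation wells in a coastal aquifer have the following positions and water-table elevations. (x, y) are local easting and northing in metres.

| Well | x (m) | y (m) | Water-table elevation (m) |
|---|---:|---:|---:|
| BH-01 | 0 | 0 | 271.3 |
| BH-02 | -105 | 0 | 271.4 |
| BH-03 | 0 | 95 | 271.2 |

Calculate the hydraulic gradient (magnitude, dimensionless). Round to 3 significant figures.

0.00142

∂h/∂x = (271.4 − 271.3) / (-105 − 0) = -0.0009524
∂h/∂y = (271.2 − 271.3) / (95 − 0) = -0.001053
|∇h| = √(-0.0009524² + -0.001053²) = 0.00142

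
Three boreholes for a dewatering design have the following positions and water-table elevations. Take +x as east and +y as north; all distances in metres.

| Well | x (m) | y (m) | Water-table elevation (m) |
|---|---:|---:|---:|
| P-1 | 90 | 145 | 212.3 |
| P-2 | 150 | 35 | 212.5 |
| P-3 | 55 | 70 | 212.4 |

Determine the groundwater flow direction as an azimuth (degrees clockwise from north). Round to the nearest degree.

343°

With h = a·x + b·y + c and P-1 as origin, the differences give:
  60·a + (-110)·b = +0.2
  (-35)·a + (-75)·b = +0.1
Eliminate b (×(-75) and ×(-110), subtract): -8350·a = -4.00 → a = ∂h/∂x = +0.0004790
Back-substitute: b = ∂h/∂y = -0.001557.
Flow direction (−∇h) has components (-0.0004790 E, +0.001557 N).
Azimuth = atan2(E, N) = atan2(-0.0004790, +0.001557) = 342.9° ≈ 343°.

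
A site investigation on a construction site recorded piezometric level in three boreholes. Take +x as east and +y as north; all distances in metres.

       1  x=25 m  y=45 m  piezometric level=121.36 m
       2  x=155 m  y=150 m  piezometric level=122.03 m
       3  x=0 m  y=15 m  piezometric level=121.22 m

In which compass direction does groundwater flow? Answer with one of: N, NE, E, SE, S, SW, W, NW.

Differences from 1: to 2 (Δx, Δy, Δh) = (130, 105, +0.67); to 3 = (-25, -30, -0.14).
Determinant of the coordinate differences = 130·(-30) − (-25)·105 = -1275.
∂h/∂x = [(+0.67)·(-30) − (-0.14)·105] / -1275 = +0.004235
∂h/∂y = [130·(-0.14) − (-25)·(+0.67)] / -1275 = +0.001137
Flow = −∇h = (-0.004235 east, -0.001137 north), which points west.

W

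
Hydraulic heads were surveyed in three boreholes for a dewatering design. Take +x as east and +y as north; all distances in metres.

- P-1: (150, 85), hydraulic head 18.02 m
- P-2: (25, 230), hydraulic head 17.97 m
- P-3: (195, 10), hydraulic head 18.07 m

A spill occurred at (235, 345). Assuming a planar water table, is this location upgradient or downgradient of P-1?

downgradient

With h = a·x + b·y + c and P-1 as origin, the differences give:
  (-125)·a + 145·b = -0.05
  45·a + (-75)·b = +0.05
Eliminate b (×(-75) and ×145, subtract): 2850·a = -3.500 → a = ∂h/∂x = -0.001228
Back-substitute: b = ∂h/∂y = -0.001404.
Head at (235, 345) = 18.02 + (-0.001228)·(85) + (-0.001404)·(260) = 17.55 m.
That is lower than the 18.02 m at P-1, so the point is downgradient.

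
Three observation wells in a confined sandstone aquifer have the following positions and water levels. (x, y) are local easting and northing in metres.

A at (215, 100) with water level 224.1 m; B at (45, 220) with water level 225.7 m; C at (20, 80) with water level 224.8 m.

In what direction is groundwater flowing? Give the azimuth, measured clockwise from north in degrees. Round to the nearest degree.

149°

With h = a·x + b·y + c and A as origin, the differences give:
  (-170)·a + 120·b = +1.6
  (-195)·a + (-20)·b = +0.7
Eliminate b (×(-20) and ×120, subtract): 26800·a = -116.00 → a = ∂h/∂x = -0.004328
Back-substitute: b = ∂h/∂y = +0.007201.
Flow direction (−∇h) has components (+0.004328 E, -0.007201 N).
Azimuth = atan2(E, N) = atan2(+0.004328, -0.007201) = 149.0° ≈ 149°.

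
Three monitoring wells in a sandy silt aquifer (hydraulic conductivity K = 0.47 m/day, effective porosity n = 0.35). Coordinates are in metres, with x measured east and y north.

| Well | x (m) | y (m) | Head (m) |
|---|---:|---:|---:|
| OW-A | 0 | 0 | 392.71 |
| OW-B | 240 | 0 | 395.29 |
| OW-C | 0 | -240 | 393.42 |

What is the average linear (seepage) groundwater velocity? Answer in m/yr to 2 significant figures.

5.5 m/yr

∂h/∂x = (395.29 − 392.71) / (240 − 0) = +0.01075
∂h/∂y = (393.42 − 392.71) / (-240 − 0) = -0.002958
|∇h| = √(0.01075² + -0.002958²) = 0.01115
Seepage velocity v = K·i/n = 0.47 × 0.01115 / 0.35 = 0.01497 m/day = 5.468 m/yr.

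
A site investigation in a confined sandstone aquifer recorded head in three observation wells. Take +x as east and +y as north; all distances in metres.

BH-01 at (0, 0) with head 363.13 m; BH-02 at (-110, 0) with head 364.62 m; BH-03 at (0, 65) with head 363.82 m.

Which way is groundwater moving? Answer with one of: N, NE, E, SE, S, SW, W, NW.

SE

∂h/∂x = (364.62 − 363.13) / (-110 − 0) = -0.01355
∂h/∂y = (363.82 − 363.13) / (65 − 0) = +0.01062
Flow = −∇h = (+0.01355 east, -0.01062 north), which points southeast.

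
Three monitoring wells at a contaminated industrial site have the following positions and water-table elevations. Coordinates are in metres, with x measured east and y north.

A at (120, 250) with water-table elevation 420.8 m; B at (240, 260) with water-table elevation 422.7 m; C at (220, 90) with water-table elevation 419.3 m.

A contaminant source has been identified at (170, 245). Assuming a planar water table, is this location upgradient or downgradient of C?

upgradient

Taking A as reference: B−A = (120, 10, +1.9); C−A = (100, -160, -1.5).
Solve a·Δx + b·Δy = Δh: det = 120·(-160) − 100·10 = -20200.
∂h/∂x = [(+1.9)·(-160) − (-1.5)·10] / -20200 = +0.01431
∂h/∂y = [120·(-1.5) − 100·(+1.9)] / -20200 = +0.01832
Head at (170, 245) = 420.8 + (+0.01431)·(50) + (+0.01832)·(-5) = 421.42 m.
That is higher than the 419.3 m at C, so the point is upgradient.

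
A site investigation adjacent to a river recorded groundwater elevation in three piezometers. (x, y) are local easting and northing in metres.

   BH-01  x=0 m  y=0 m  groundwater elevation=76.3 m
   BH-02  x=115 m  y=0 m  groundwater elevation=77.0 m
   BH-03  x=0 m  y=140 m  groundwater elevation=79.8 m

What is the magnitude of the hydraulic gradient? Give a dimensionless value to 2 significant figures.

0.026

∂h/∂x = (77.0 − 76.3) / (115 − 0) = +0.006087
∂h/∂y = (79.8 − 76.3) / (140 − 0) = +0.02500
|∇h| = √(0.006087² + 0.02500²) = 0.02573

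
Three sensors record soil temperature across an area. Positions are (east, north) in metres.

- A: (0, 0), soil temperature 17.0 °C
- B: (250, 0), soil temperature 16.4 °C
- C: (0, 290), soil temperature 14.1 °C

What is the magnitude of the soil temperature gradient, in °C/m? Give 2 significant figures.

0.010 °C/m

∂T/∂x = (16.4 − 17.0) / (250 − 0) = -0.002400
∂T/∂y = (14.1 − 17.0) / (290 − 0) = -0.01000
|∇f| = √(-0.002400² + -0.01000²) = 0.01028 °C/m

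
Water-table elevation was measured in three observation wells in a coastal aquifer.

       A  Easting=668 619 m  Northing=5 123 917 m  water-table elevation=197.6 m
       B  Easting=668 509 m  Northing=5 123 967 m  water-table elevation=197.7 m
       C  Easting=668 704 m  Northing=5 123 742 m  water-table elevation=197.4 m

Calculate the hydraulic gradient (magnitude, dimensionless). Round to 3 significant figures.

Taking A as reference: B−A = (-110, 50, +0.1); C−A = (85, -175, -0.2).
Determinant of the coordinate differences = (-110)·(-175) − 85·50 = 15000.
∂h/∂x = [(+0.1)·(-175) − (-0.2)·50] / 15000 = -0.0005000
∂h/∂y = [(-110)·(-0.2) − 85·(+0.1)] / 15000 = +0.0009000
|∇h| = √(-0.0005000² + 0.0009000²) = 0.00103

0.00103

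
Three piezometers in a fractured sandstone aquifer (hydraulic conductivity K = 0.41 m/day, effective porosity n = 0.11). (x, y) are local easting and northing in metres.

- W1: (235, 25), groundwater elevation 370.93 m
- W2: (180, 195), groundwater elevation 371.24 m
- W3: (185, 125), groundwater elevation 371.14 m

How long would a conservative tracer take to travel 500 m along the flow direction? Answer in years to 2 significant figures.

180 years

Taking W1 as reference: W2−W1 = (-55, 170, +0.31); W3−W1 = (-50, 100, +0.21).
Determinant of the coordinate differences = (-55)·100 − (-50)·170 = 3000.
∂h/∂x = [(+0.31)·100 − (+0.21)·170] / 3000 = -0.001567
∂h/∂y = [(-55)·(+0.21) − (-50)·(+0.31)] / 3000 = +0.001317
|∇h| = √(-0.001567² + 0.001317²) = 0.002047
Seepage velocity v = K·i/n = 0.41 × 0.002047 / 0.11 = 0.00763 m/day.
t = 500 / 0.00763 = 6.553e+04 days = 179 years.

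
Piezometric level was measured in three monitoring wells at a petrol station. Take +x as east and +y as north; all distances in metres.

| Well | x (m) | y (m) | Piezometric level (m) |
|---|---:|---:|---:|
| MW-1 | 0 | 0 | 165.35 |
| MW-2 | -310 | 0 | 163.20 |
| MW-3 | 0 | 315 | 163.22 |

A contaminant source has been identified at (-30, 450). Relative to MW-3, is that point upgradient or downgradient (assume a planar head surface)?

∂h/∂x = (163.20 − 165.35) / (-310 − 0) = +0.006935
∂h/∂y = (163.22 − 165.35) / (315 − 0) = -0.006762
Head at (-30, 450) = 165.35 + (+0.006935)·(-30) + (-0.006762)·(450) = 162.10 m.
That is lower than the 163.22 m at MW-3, so the point is downgradient.

downgradient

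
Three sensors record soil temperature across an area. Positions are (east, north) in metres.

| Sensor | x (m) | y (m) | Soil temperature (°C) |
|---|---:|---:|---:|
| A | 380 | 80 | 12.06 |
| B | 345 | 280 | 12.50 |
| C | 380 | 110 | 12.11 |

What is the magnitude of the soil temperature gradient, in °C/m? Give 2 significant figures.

0.0035 °C/m

Taking A as reference: B−A = (-35, 200, +0.44); C−A = (0, 30, +0.05).
Solve a·Δx + b·Δy = ΔT: det = (-35)·30 − 0·200 = -1050.
∂T/∂x = [(+0.44)·30 − (+0.05)·200] / -1050 = -0.003048
∂T/∂y = [(-35)·(+0.05) − 0·(+0.44)] / -1050 = +0.001667
|∇f| = √(-0.003048² + 0.001667²) = 0.003474 °C/m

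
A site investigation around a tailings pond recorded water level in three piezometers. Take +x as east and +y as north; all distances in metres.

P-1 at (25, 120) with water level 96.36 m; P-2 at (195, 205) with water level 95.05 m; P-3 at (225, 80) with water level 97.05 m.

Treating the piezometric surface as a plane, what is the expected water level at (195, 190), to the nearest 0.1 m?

95.3 m

Differences from P-1: to P-2 (Δx, Δy, Δh) = (170, 85, -1.31); to P-3 = (200, -40, +0.69).
Determinant of the coordinate differences = 170·(-40) − 200·85 = -23800.
∂h/∂x = [(-1.31)·(-40) − (+0.69)·85] / -23800 = +0.0002626
∂h/∂y = [170·(+0.69) − 200·(-1.31)] / -23800 = -0.01594
h(195, 190) = 96.36 + (+0.0002626)·(170) + (-0.01594)·(70) = 96.36 +0.045 -1.116 = 95.289 m.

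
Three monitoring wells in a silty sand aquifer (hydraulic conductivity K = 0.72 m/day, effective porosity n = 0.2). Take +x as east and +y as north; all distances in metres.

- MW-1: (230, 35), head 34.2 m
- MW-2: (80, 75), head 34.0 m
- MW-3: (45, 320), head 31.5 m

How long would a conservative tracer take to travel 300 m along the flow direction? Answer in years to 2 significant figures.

With h = a·x + b·y + c and MW-1 as origin, the differences give:
  (-150)·a + 40·b = -0.2
  (-185)·a + 285·b = -2.7
Eliminate b (×285 and ×40, subtract): -35350·a = 51.00 → a = ∂h/∂x = -0.001443
Back-substitute: b = ∂h/∂y = -0.01041.
|∇h| = √(-0.001443² + -0.01041²) = 0.01051
Seepage velocity v = K·i/n = 0.72 × 0.01051 / 0.2 = 0.03784 m/day.
t = 300 / 0.03784 = 7928 days = 21.7 years.

22 years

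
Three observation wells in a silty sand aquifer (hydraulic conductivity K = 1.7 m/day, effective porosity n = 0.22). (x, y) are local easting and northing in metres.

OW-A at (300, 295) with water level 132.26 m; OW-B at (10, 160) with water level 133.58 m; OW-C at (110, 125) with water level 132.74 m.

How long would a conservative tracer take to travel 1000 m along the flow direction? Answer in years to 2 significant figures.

43 years

Taking OW-A as reference: OW-B−OW-A = (-290, -135, +1.32); OW-C−OW-A = (-190, -170, +0.48).
Solve a·Δx + b·Δy = Δh: det = (-290)·(-170) − (-190)·(-135) = 23650.
∂h/∂x = [(+1.32)·(-170) − (+0.48)·(-135)] / 23650 = -0.006748
∂h/∂y = [(-290)·(+0.48) − (-190)·(+1.32)] / 23650 = +0.004719
|∇h| = √(-0.006748² + 0.004719²) = 0.008234
Seepage velocity v = K·i/n = 1.7 × 0.008234 / 0.22 = 0.06363 m/day.
t = 1000 / 0.06363 = 1.572e+04 days = 43 years.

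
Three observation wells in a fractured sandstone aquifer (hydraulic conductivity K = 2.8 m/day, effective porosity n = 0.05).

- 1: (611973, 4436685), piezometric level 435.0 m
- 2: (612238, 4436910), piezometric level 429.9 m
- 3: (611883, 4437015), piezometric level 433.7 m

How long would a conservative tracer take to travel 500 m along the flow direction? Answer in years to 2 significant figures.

1.6 years

With h = a·x + b·y + c and 1 as origin, the differences give:
  265·a + 225·b = -5.1
  (-90)·a + 330·b = -1.3
Eliminate b (×330 and ×225, subtract): 107700·a = -1390.50 → a = ∂h/∂x = -0.01291
Back-substitute: b = ∂h/∂y = -0.007461.
|∇h| = √(-0.01291² + -0.007461²) = 0.01491
Seepage velocity v = K·i/n = 2.8 × 0.01491 / 0.05 = 0.835 m/day.
t = 500 / 0.835 = 598.8 days = 1.64 years.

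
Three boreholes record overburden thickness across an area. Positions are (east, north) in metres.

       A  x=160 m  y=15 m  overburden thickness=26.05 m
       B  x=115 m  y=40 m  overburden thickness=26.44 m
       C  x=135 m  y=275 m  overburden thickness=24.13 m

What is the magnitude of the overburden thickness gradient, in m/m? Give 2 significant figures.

With d = a·x + b·y + c and A as origin, the differences give:
  (-45)·a + 25·b = +0.39
  (-25)·a + 260·b = -1.92
Eliminate b (×260 and ×25, subtract): -11075·a = 149.400 → a = ∂d/∂x = -0.01349
Back-substitute: b = ∂d/∂y = -0.008682.
|∇f| = √(-0.01349² + -0.008682²) = 0.01604 m/m

0.016 m/m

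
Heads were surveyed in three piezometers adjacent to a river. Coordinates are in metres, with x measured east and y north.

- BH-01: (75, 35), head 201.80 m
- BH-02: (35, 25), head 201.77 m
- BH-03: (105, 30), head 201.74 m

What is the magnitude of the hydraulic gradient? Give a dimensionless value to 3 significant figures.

0.00666

With h = a·x + b·y + c and BH-01 as origin, the differences give:
  (-40)·a + (-10)·b = -0.03
  30·a + (-5)·b = -0.06
Eliminate b (×(-5) and ×(-10), subtract): 500·a = -0.450 → a = ∂h/∂x = -0.0009000
Back-substitute: b = ∂h/∂y = +0.006600.
|∇h| = √(-0.0009000² + 0.006600²) = 0.006661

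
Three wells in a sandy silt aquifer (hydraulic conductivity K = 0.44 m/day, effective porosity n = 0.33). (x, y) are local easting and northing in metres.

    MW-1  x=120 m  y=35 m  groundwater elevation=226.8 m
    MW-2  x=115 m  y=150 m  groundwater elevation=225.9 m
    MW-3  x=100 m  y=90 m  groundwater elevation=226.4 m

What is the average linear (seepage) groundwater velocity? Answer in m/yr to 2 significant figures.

Differences from MW-1: to MW-2 (Δx, Δy, Δh) = (-5, 115, -0.9); to MW-3 = (-20, 55, -0.4).
Determinant of the coordinate differences = (-5)·55 − (-20)·115 = 2025.
∂h/∂x = [(-0.9)·55 − (-0.4)·115] / 2025 = -0.001728
∂h/∂y = [(-5)·(-0.4) − (-20)·(-0.9)] / 2025 = -0.007901
|∇h| = √(-0.001728² + -0.007901²) = 0.008088
Seepage velocity v = K·i/n = 0.44 × 0.008088 / 0.33 = 0.01078 m/day = 3.937 m/yr.

3.9 m/yr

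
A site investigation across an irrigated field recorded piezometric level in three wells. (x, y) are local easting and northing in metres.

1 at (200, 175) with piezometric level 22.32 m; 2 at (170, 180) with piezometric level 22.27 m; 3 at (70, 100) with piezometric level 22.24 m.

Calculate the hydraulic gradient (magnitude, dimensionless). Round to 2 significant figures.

0.0020

With h = a·x + b·y + c and 1 as origin, the differences give:
  (-30)·a + 5·b = -0.05
  (-130)·a + (-75)·b = -0.08
Eliminate b (×(-75) and ×5, subtract): 2900·a = 4.150 → a = ∂h/∂x = +0.001431
Back-substitute: b = ∂h/∂y = -0.001414.
|∇h| = √(0.001431² + -0.001414²) = 0.002012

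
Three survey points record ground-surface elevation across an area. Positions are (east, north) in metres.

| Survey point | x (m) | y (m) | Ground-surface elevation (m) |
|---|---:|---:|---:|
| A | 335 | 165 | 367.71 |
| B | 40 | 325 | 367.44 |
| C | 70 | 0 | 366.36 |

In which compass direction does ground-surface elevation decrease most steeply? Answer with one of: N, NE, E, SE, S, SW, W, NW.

Three-point gradient (reference A): Δ to B = (-295, 160, -0.27), Δ to C = (-265, -165, -1.35).
∂z/∂x = +0.002861, ∂z/∂y = +0.003587 (det = 91075).
Steepest decrease is along −∇f = (-0.002861 E, -0.003587 N) → southwest.

SW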